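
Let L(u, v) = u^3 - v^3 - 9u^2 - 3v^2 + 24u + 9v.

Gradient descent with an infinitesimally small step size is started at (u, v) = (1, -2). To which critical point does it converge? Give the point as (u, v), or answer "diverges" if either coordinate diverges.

diverges

L is separable, so gradient descent decouples: u follows -∂L/∂u, v follows -∂L/∂v.
∂L/∂u = 3(u - 4)(u - 2); at u=1 this is 9, so u decreases.
∂L/∂v = -3(v - 1)(v + 3); at v=-2 this is 9, so v decreases.
The u-coordinate has no critical point in that direction and runs off to infinity.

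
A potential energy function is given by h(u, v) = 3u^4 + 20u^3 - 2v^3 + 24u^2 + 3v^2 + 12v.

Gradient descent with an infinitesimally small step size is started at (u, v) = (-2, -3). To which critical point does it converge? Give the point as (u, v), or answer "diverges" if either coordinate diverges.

h is separable, so gradient descent decouples: u follows -∂h/∂u, v follows -∂h/∂v.
∂h/∂u = 12u(u + 1)(u + 4); at u=-2 this is 48, so u decreases.
∂h/∂v = -6(v - 2)(v + 1); at v=-3 this is -60, so v increases.
u converges to its nearest critical value -4 (a local min of the u-part); v converges to -1. The iterate converges to (-4, -1).

(-4, -1)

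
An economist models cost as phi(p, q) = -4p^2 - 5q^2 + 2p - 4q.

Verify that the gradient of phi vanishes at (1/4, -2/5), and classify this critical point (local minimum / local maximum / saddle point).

local maximum

∇phi = (-8p + 2, -10q - 4); substituting (1/4, -2/5) gives ∇phi = (0, 0), so (1/4, -2/5) is indeed a critical point.
The Hessian of phi is constant: H = [[-8, 0], [0, -10]].
det(H) = (-8)·(-10) − 0² = 80.
det(H) > 0 and tr(H) = -18 < 0, so H is negative definite and the point is a local maximum.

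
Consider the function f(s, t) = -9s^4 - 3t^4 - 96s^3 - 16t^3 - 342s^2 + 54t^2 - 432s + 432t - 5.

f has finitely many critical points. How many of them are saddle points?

4

f separates as a function of s plus a function of t, so ∇f=0 decouples.
∂f/∂s = -36(s + 1)(s + 3)(s + 4) = 0 at s ∈ {-4, -3, -1}; ∂f/∂t = -12(t - 3)(t + 3)(t + 4) = 0 at t ∈ {-4, -3, 3}.
The Hessian is diagonal: diag(f_ss, f_tt). Second derivatives: f_ss(-4)=-108, f_ss(-3)=72, f_ss(-1)=-216; f_tt(-4)=-84, f_tt(-3)=72, f_tt(3)=-504.
Saddle points occur where the two diagonal entries have opposite signs: (-4, -3), (-3, -4), (-3, 3), (-1, -3). Count: 4.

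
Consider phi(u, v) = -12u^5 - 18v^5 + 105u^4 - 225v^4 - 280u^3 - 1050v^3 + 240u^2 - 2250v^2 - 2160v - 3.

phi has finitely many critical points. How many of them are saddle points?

8

phi separates as a function of u plus a function of v, so ∇phi=0 decouples.
∂phi/∂u = -60u(u - 4)(u - 2)(u - 1) = 0 at u ∈ {0, 1, 2, 4}; ∂phi/∂v = -90(v + 1)(v + 2)(v + 3)(v + 4) = 0 at v ∈ {-4, -3, -2, -1}.
The Hessian is diagonal: diag(phi_uu, phi_vv). Second derivatives: phi_uu(0)=480, phi_uu(1)=-180, phi_uu(2)=240, phi_uu(4)=-1440; phi_vv(-4)=540, phi_vv(-3)=-180, phi_vv(-2)=180, phi_vv(-1)=-540.
Saddle points occur where the two diagonal entries have opposite signs: (0, -3), (0, -1), (1, -4), (1, -2), (2, -3), (2, -1), (4, -4), (4, -2). Count: 8.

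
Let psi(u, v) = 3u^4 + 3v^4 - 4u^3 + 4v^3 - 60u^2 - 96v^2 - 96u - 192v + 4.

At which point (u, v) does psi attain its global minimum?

psi(u,v) separates as P(u) + Q(v) + 4, so its minimum is min P + min Q + 4.
P'(u) = 12(u - 4)(u + 1)(u + 2) vanishes at u ∈ {-2, -1, 4}; Q'(v) = 12(v - 4)(v + 1)(v + 4) vanishes at v ∈ {-4, -1, 4}.
Local minima of P (where P''>0): P(-2)=32, P(4)=-832. Local minima of Q: Q(-4)=-256, Q(4)=-1280.
So the global minimum of psi is P(4) + Q(4) + 4 = -832 − 1280 + 4 = -2108, attained at (4, 4).

(4, 4)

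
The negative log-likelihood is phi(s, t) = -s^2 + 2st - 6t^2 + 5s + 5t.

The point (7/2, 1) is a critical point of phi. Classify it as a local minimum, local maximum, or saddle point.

The Hessian of phi is constant: H = [[-2, 2], [2, -12]].
det(H) = (-2)·(-12) − 2² = 20.
det(H) > 0 and tr(H) = -14 < 0, so H is negative definite and the point is a local maximum.

local maximum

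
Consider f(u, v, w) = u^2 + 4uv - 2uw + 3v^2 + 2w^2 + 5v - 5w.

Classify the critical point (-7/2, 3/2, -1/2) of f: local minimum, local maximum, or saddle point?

saddle point

The Hessian is constant: H = [[2, 4, -2], [4, 6, 0], [-2, 0, 4]].
Leading principal minors: Δ₁ = 2, Δ₂ = -4, Δ₃ = -40.
The minors fit neither the all-positive nor the alternating-sign pattern, so H is indefinite: a saddle point.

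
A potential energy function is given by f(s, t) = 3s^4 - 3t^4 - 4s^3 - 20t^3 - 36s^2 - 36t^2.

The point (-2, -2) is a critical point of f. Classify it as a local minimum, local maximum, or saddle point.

local minimum

The mixed partial ∂²f/∂s∂t is 0, so the Hessian at any point is diag(f_ss, f_tt) = diag(12(3s^2 - 2s - 6), -12(3t^2 + 10t + 6)).
At (-2, -2): H = diag(120, 24).
Both eigenvalues are positive, so H is positive definite: a local minimum.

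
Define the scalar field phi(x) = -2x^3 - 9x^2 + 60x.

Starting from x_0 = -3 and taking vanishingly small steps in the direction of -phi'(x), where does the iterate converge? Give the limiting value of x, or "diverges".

-5

phi'(x) = -6(x - 2)(x + 5), so phi'(-3) = 60.
Gradient descent moves in the -phi' direction, i.e. x is decreasing.
The nearest critical point in that direction is x = -5, where phi'' = 42 > 0 (a local minimum). The iterate converges there.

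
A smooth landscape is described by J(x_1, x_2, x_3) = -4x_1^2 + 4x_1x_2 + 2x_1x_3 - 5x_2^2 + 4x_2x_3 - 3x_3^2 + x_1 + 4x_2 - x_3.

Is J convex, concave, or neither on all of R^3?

J is quadratic, so its Hessian is the constant matrix H = [[-8, 4, 2], [4, -10, 4], [2, 4, -6]].
Leading principal minors: -8, 64, -152.
Signs alternate −, +, − ⇒ H ≺ 0 ⇒ concave.

concave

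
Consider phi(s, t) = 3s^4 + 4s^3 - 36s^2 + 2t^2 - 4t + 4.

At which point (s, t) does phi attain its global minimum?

(-3, 1)

phi(s,t) separates as P(s) + Q(t) + 4, so its minimum is min P + min Q + 4.
P'(s) = 12s(s - 2)(s + 3) vanishes at s ∈ {-3, 0, 2}; Q'(t) = 4(t - 1) vanishes at t ∈ {1}.
Local minima of P (where P''>0): P(-3)=-189, P(2)=-64. Local minima of Q: Q(1)=-2.
So the global minimum of phi is P(-3) + Q(1) + 4 = -189 − 2 + 4 = -187, attained at (-3, 1).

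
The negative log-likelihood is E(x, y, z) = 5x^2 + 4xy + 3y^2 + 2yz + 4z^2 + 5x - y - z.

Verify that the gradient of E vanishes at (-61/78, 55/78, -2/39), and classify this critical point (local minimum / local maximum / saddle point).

local minimum

∇E = (10x + 4y + 5, 4x + 6y + 2z - 1, 2y + 8z - 1); substituting (-61/78, 55/78, -2/39) gives ∇E = (0, 0, 0), so (-61/78, 55/78, -2/39) is indeed a critical point.
The Hessian is constant: H = [[10, 4, 0], [4, 6, 2], [0, 2, 8]].
Leading principal minors: Δ₁ = 10, Δ₂ = 44, Δ₃ = 312.
All leading minors are positive, so H is positive definite: a local minimum.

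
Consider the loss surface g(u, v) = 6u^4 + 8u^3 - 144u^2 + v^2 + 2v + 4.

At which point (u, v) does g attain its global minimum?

g(u,v) separates as P(u) + Q(v) + 4, so its minimum is min P + min Q + 4.
P'(u) = 24u(u - 3)(u + 4) vanishes at u ∈ {-4, 0, 3}; Q'(v) = 2v + 2 vanishes at v ∈ {-1}.
Local minima of P (where P''>0): P(-4)=-1280, P(3)=-594. Local minima of Q: Q(-1)=-1.
So the global minimum of g is P(-4) + Q(-1) + 4 = -1280 − 1 + 4 = -1277, attained at (-4, -1).

(-4, -1)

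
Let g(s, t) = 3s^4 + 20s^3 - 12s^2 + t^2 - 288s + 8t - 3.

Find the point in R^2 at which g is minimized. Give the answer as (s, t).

(2, -4)

g(s,t) separates as P(s) + Q(t) − 3, so its minimum is min P + min Q − 3.
P'(s) = 12(s - 2)(s + 3)(s + 4) vanishes at s ∈ {-4, -3, 2}; Q'(t) = 2(t + 4) vanishes at t ∈ {-4}.
Local minima of P (where P''>0): P(-4)=448, P(2)=-416. Local minima of Q: Q(-4)=-16.
So the global minimum of g is P(2) + Q(-4) − 3 = -416 − 16 − 3 = -435, attained at (2, -4).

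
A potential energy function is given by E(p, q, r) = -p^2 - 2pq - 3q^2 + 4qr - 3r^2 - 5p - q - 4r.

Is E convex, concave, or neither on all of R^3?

E is quadratic, so its Hessian is the constant matrix H = [[-2, -2, 0], [-2, -6, 4], [0, 4, -6]].
Leading principal minors: -2, 8, -16.
Signs alternate −, +, − ⇒ H ≺ 0 ⇒ concave.

concave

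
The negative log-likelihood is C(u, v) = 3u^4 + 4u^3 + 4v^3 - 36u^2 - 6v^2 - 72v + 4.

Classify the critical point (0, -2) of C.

The mixed partial ∂²C/∂u∂v is 0, so the Hessian at any point is diag(C_uu, C_vv) = diag(12(3u^2 + 2u - 6), 12(2v - 1)).
At (0, -2): H = diag(-72, -60).
Both eigenvalues are negative, so H is negative definite: a local maximum.

local maximum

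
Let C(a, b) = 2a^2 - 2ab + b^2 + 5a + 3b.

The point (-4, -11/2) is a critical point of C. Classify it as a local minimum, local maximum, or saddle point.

The Hessian of C is constant: H = [[4, -2], [-2, 2]].
det(H) = 4·2 − (-2)² = 4.
det(H) > 0 and tr(H) = 6 > 0, so H is positive definite and the point is a local minimum.

local minimum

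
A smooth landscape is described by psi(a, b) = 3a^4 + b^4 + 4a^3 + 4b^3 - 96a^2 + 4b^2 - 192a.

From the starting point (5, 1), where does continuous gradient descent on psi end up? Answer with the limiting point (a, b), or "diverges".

(4, 0)

psi is separable, so gradient descent decouples: a follows -∂psi/∂a, b follows -∂psi/∂b.
∂psi/∂a = 12(a - 4)(a + 1)(a + 4); at a=5 this is 648, so a decreases.
∂psi/∂b = 4b(b + 1)(b + 2); at b=1 this is 24, so b decreases.
a converges to its nearest critical value 4 (a local min of the a-part); b converges to 0. The iterate converges to (4, 0).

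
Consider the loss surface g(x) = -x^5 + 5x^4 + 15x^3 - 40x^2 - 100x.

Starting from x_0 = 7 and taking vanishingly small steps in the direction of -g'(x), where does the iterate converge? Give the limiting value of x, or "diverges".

diverges

g'(x) = -5(x - 5)(x - 2)(x + 1)(x + 2), so g'(7) = -3600.
Gradient descent moves in the -g' direction, i.e. x is increasing.
There is no critical point above x=7, and g' keeps the same sign, so the iterate runs off to +∞.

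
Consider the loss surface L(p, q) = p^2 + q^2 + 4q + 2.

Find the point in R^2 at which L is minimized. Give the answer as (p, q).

L(p,q) separates as A(p) + B(q) + 2, so its minimum is min A + min B + 2.
A'(p) = 2p vanishes at p ∈ {0}; B'(q) = 2q + 4 vanishes at q ∈ {-2}.
Local minima of A (where A''>0): A(0)=0. Local minima of B: B(-2)=-4.
So the global minimum of L is A(0) + B(-2) + 2 = 0 − 4 + 2 = -2, attained at (0, -2).

(0, -2)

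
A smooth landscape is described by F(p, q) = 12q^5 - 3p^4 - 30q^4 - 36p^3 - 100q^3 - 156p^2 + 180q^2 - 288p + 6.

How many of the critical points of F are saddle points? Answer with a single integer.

6

F separates as a function of p plus a function of q, so ∇F=0 decouples.
∂F/∂p = -12(p + 2)(p + 3)(p + 4) = 0 at p ∈ {-4, -3, -2}; ∂F/∂q = 60q(q - 3)(q - 1)(q + 2) = 0 at q ∈ {-2, 0, 1, 3}.
The Hessian is diagonal: diag(F_pp, F_qq). Second derivatives: F_pp(-4)=-24, F_pp(-3)=12, F_pp(-2)=-24; F_qq(-2)=-1800, F_qq(0)=360, F_qq(1)=-360, F_qq(3)=1800.
Saddle points occur where the two diagonal entries have opposite signs: (-4, 0), (-4, 3), (-3, -2), (-3, 1), (-2, 0), (-2, 3). Count: 6.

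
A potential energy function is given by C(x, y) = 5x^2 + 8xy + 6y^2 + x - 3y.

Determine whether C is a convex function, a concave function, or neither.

convex

C is quadratic, so its Hessian is the constant matrix H = [[10, 8], [8, 12]].
det(H) = 56, tr(H) = 22.
det(H) > 0 and tr(H) > 0, so H is positive definite everywhere: convex.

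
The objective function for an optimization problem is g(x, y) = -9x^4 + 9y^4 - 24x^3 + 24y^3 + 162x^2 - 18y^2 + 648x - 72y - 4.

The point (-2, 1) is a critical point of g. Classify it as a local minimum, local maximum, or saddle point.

local minimum

The mixed partial ∂²g/∂x∂y is 0, so the Hessian at any point is diag(g_xx, g_yy) = diag(36(-3x^2 - 4x + 9), 36(3y^2 + 4y - 1)).
At (-2, 1): H = diag(180, 216).
Both eigenvalues are positive, so H is positive definite: a local minimum.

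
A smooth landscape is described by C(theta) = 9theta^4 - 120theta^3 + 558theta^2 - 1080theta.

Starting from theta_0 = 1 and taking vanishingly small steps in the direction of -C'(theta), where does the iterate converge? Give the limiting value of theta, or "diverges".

C'(theta) = 36(theta - 5)(theta - 3)(theta - 2), so C'(1) = -288.
Gradient descent moves in the -C' direction, i.e. theta is increasing.
The nearest critical point in that direction is theta = 2, where C'' = 108 > 0 (a local minimum). The iterate converges there.

2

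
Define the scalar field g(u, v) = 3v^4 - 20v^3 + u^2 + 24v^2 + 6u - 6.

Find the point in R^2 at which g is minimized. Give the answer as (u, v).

(-3, 4)

g(u,v) separates as P(u) + Q(v) − 6, so its minimum is min P + min Q − 6.
P'(u) = 2u + 6 vanishes at u ∈ {-3}; Q'(v) = 12v(v - 4)(v - 1) vanishes at v ∈ {0, 1, 4}.
Local minima of P (where P''>0): P(-3)=-9. Local minima of Q: Q(0)=0, Q(4)=-128.
So the global minimum of g is P(-3) + Q(4) − 6 = -9 − 128 − 6 = -143, attained at (-3, 4).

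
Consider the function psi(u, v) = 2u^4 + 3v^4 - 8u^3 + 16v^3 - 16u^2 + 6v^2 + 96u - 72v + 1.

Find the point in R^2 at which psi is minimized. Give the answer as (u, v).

psi(u,v) separates as P(u) + Q(v) + 1, so its minimum is min P + min Q + 1.
P'(u) = 8(u - 3)(u - 2)(u + 2) vanishes at u ∈ {-2, 2, 3}; Q'(v) = 12(v - 1)(v + 2)(v + 3) vanishes at v ∈ {-3, -2, 1}.
Local minima of P (where P''>0): P(-2)=-160, P(3)=90. Local minima of Q: Q(-3)=81, Q(1)=-47.
So the global minimum of psi is P(-2) + Q(1) + 1 = -160 − 47 + 1 = -206, attained at (-2, 1).

(-2, 1)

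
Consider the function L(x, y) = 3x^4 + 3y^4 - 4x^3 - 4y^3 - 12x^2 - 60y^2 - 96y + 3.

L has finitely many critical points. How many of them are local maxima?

L separates as a function of x plus a function of y, so ∇L=0 decouples.
∂L/∂x = 12x(x - 2)(x + 1) = 0 at x ∈ {-1, 0, 2}; ∂L/∂y = 12(y - 4)(y + 1)(y + 2) = 0 at y ∈ {-2, -1, 4}.
The Hessian is diagonal: diag(L_xx, L_yy). Second derivatives: L_xx(-1)=36, L_xx(0)=-24, L_xx(2)=72; L_yy(-2)=72, L_yy(-1)=-60, L_yy(4)=360.
Local maxima occur where both diagonal entries negative: (0, -1). Count: 1.

1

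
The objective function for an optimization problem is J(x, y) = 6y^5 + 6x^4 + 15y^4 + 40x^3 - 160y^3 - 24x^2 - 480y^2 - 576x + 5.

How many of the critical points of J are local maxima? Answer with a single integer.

J separates as a function of x plus a function of y, so ∇J=0 decouples.
∂J/∂x = 24(x - 2)(x + 3)(x + 4) = 0 at x ∈ {-4, -3, 2}; ∂J/∂y = 30y(y - 4)(y + 2)(y + 4) = 0 at y ∈ {-4, -2, 0, 4}.
The Hessian is diagonal: diag(J_xx, J_yy). Second derivatives: J_xx(-4)=144, J_xx(-3)=-120, J_xx(2)=720; J_yy(-4)=-1920, J_yy(-2)=720, J_yy(0)=-960, J_yy(4)=5760.
Local maxima occur where both diagonal entries negative: (-3, -4), (-3, 0). Count: 2.

2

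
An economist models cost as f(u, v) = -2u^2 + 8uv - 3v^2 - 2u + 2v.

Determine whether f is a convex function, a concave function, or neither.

f is quadratic, so its Hessian is the constant matrix H = [[-4, 8], [8, -6]].
det(H) = -40, tr(H) = -10.
det(H) < 0, so H is indefinite: neither convex nor concave.

neither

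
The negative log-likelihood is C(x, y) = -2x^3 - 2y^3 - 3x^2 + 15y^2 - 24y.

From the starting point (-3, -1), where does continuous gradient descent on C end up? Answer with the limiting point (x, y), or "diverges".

C is separable, so gradient descent decouples: x follows -∂C/∂x, y follows -∂C/∂y.
∂C/∂x = -6x(x + 1); at x=-3 this is -36, so x increases.
∂C/∂y = -6(y - 4)(y - 1); at y=-1 this is -60, so y increases.
x converges to its nearest critical value -1 (a local min of the x-part); y converges to 1. The iterate converges to (-1, 1).

(-1, 1)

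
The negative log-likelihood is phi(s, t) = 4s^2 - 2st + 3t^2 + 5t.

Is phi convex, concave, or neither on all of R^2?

convex

phi is quadratic, so its Hessian is the constant matrix H = [[8, -2], [-2, 6]].
det(H) = 44, tr(H) = 14.
det(H) > 0 and tr(H) > 0, so H is positive definite everywhere: convex.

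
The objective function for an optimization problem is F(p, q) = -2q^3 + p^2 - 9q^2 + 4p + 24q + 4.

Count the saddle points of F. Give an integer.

1

F separates as a function of p plus a function of q, so ∇F=0 decouples.
∂F/∂p = 2(p + 2) = 0 at p ∈ {-2}; ∂F/∂q = -6(q - 1)(q + 4) = 0 at q ∈ {-4, 1}.
The Hessian is diagonal: diag(F_pp, F_qq). Second derivatives: F_pp(-2)=2; F_qq(-4)=30, F_qq(1)=-30.
Saddle points occur where the two diagonal entries have opposite signs: (-2, 1). Count: 1.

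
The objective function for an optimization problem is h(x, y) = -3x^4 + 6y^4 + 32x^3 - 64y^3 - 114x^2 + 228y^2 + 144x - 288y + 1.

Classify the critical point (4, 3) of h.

local maximum

The mixed partial ∂²h/∂x∂y is 0, so the Hessian at any point is diag(h_xx, h_yy) = diag(12(-3x^2 + 16x - 19), 24(3y^2 - 16y + 19)).
At (4, 3): H = diag(-36, -48).
Both eigenvalues are negative, so H is negative definite: a local maximum.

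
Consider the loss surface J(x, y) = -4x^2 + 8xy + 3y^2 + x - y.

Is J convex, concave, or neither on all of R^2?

J is quadratic, so its Hessian is the constant matrix H = [[-8, 8], [8, 6]].
det(H) = -112, tr(H) = -2.
det(H) < 0, so H is indefinite: neither convex nor concave.

neither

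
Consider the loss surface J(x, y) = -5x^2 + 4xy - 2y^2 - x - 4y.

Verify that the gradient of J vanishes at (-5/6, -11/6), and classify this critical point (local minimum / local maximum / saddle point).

∇J = (-10x + 4y - 1, 4x - 4y - 4); substituting (-5/6, -11/6) gives ∇J = (0, 0), so (-5/6, -11/6) is indeed a critical point.
The Hessian of J is constant: H = [[-10, 4], [4, -4]].
det(H) = (-10)·(-4) − 4² = 24.
det(H) > 0 and tr(H) = -14 < 0, so H is negative definite and the point is a local maximum.

local maximum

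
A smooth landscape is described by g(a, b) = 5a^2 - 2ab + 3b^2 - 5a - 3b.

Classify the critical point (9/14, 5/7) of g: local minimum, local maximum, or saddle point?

local minimum

The Hessian of g is constant: H = [[10, -2], [-2, 6]].
det(H) = 10·6 − (-2)² = 56.
det(H) > 0 and tr(H) = 16 > 0, so H is positive definite and the point is a local minimum.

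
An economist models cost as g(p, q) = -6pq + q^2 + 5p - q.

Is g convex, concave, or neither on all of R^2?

neither

g is quadratic, so its Hessian is the constant matrix H = [[0, -6], [-6, 2]].
det(H) = -36, tr(H) = 2.
det(H) < 0, so H is indefinite: neither convex nor concave.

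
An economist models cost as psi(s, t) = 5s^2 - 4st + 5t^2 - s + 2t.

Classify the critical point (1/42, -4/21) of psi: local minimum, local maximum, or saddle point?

local minimum

The Hessian of psi is constant: H = [[10, -4], [-4, 10]].
det(H) = 10·10 − (-4)² = 84.
det(H) > 0 and tr(H) = 20 > 0, so H is positive definite and the point is a local minimum.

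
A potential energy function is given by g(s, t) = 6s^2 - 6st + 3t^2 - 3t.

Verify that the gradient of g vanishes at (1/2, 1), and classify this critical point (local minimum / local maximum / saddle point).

∇g = (12s - 6t, -6s + 6t - 3); substituting (1/2, 1) gives ∇g = (0, 0), so (1/2, 1) is indeed a critical point.
The Hessian of g is constant: H = [[12, -6], [-6, 6]].
det(H) = 12·6 − (-6)² = 36.
det(H) > 0 and tr(H) = 18 > 0, so H is positive definite and the point is a local minimum.

local minimum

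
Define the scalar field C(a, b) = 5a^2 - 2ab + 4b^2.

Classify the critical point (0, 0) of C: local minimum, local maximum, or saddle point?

local minimum

The Hessian of C is constant: H = [[10, -2], [-2, 8]].
det(H) = 10·8 − (-2)² = 76.
det(H) > 0 and tr(H) = 18 > 0, so H is positive definite and the point is a local minimum.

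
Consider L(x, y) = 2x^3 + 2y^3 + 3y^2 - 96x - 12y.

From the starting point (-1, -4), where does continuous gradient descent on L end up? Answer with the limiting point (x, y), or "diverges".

diverges

L is separable, so gradient descent decouples: x follows -∂L/∂x, y follows -∂L/∂y.
∂L/∂x = 6(x - 4)(x + 4); at x=-1 this is -90, so x increases.
∂L/∂y = 6(y - 1)(y + 2); at y=-4 this is 60, so y decreases.
The y-coordinate has no critical point in that direction and runs off to infinity.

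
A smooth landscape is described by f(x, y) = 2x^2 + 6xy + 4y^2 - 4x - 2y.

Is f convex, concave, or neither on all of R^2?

f is quadratic, so its Hessian is the constant matrix H = [[4, 6], [6, 8]].
det(H) = -4, tr(H) = 12.
det(H) < 0, so H is indefinite: neither convex nor concave.

neither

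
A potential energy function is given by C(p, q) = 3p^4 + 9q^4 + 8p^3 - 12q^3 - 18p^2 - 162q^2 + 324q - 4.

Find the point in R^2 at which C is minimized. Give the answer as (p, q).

C(p,q) separates as A(p) + B(q) − 4, so its minimum is min A + min B − 4.
A'(p) = 12p(p - 1)(p + 3) vanishes at p ∈ {-3, 0, 1}; B'(q) = 36(q - 3)(q - 1)(q + 3) vanishes at q ∈ {-3, 1, 3}.
Local minima of A (where A''>0): A(-3)=-135, A(1)=-7. Local minima of B: B(-3)=-1377, B(3)=-81.
So the global minimum of C is A(-3) + B(-3) − 4 = -135 − 1377 − 4 = -1516, attained at (-3, -3).

(-3, -3)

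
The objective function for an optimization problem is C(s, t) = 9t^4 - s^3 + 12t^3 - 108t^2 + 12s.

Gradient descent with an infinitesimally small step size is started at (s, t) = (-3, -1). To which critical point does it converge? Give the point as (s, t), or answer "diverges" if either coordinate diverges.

(-2, -3)

C is separable, so gradient descent decouples: s follows -∂C/∂s, t follows -∂C/∂t.
∂C/∂s = -3(s - 2)(s + 2); at s=-3 this is -15, so s increases.
∂C/∂t = 36t(t - 2)(t + 3); at t=-1 this is 216, so t decreases.
s converges to its nearest critical value -2 (a local min of the s-part); t converges to -3. The iterate converges to (-2, -3).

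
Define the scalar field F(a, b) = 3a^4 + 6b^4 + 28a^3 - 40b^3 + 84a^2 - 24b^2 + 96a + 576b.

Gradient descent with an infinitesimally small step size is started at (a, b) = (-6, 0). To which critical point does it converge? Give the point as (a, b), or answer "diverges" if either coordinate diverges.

F is separable, so gradient descent decouples: a follows -∂F/∂a, b follows -∂F/∂b.
∂F/∂a = 12(a + 1)(a + 2)(a + 4); at a=-6 this is -480, so a increases.
∂F/∂b = 24(b - 4)(b - 3)(b + 2); at b=0 this is 576, so b decreases.
a converges to its nearest critical value -4 (a local min of the a-part); b converges to -2. The iterate converges to (-4, -2).

(-4, -2)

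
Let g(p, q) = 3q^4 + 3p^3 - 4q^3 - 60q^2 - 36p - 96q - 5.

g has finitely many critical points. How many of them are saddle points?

g separates as a function of p plus a function of q, so ∇g=0 decouples.
∂g/∂p = 9(p - 2)(p + 2) = 0 at p ∈ {-2, 2}; ∂g/∂q = 12(q - 4)(q + 1)(q + 2) = 0 at q ∈ {-2, -1, 4}.
The Hessian is diagonal: diag(g_pp, g_qq). Second derivatives: g_pp(-2)=-36, g_pp(2)=36; g_qq(-2)=72, g_qq(-1)=-60, g_qq(4)=360.
Saddle points occur where the two diagonal entries have opposite signs: (-2, -2), (-2, 4), (2, -1). Count: 3.

3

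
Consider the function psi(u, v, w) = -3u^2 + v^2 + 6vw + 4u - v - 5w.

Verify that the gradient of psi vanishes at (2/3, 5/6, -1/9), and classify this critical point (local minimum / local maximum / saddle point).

saddle point

∇psi = (-6u + 4, 2v + 6w - 1, 6v - 5); substituting (2/3, 5/6, -1/9) gives ∇psi = (0, 0, 0), so (2/3, 5/6, -1/9) is indeed a critical point.
The Hessian is constant: H = [[-6, 0, 0], [0, 2, 6], [0, 6, 0]].
Leading principal minors: Δ₁ = -6, Δ₂ = -12, Δ₃ = 216.
The minors fit neither the all-positive nor the alternating-sign pattern, so H is indefinite: a saddle point.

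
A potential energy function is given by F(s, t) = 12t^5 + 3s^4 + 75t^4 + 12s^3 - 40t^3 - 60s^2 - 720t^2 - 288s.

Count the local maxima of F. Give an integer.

F separates as a function of s plus a function of t, so ∇F=0 decouples.
∂F/∂s = 12(s - 3)(s + 2)(s + 4) = 0 at s ∈ {-4, -2, 3}; ∂F/∂t = 60t(t - 2)(t + 3)(t + 4) = 0 at t ∈ {-4, -3, 0, 2}.
The Hessian is diagonal: diag(F_ss, F_tt). Second derivatives: F_ss(-4)=168, F_ss(-2)=-120, F_ss(3)=420; F_tt(-4)=-1440, F_tt(-3)=900, F_tt(0)=-1440, F_tt(2)=3600.
Local maxima occur where both diagonal entries negative: (-2, -4), (-2, 0). Count: 2.

2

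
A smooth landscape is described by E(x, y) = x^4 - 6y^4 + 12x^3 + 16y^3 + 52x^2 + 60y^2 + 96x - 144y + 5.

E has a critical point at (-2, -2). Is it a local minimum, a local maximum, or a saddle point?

saddle point

The mixed partial ∂²E/∂x∂y is 0, so the Hessian at any point is diag(E_xx, E_yy) = diag(4(3x^2 + 18x + 26), 24(-3y^2 + 4y + 5)).
At (-2, -2): H = diag(8, -360).
The eigenvalues have opposite signs, so H is indefinite: a saddle point.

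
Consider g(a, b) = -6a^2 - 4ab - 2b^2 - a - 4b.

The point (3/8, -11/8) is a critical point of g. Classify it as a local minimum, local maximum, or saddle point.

local maximum

The Hessian of g is constant: H = [[-12, -4], [-4, -4]].
det(H) = (-12)·(-4) − (-4)² = 32.
det(H) > 0 and tr(H) = -16 < 0, so H is negative definite and the point is a local maximum.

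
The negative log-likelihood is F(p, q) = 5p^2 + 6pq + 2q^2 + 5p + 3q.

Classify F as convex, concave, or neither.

convex

F is quadratic, so its Hessian is the constant matrix H = [[10, 6], [6, 4]].
det(H) = 4, tr(H) = 14.
det(H) > 0 and tr(H) > 0, so H is positive definite everywhere: convex.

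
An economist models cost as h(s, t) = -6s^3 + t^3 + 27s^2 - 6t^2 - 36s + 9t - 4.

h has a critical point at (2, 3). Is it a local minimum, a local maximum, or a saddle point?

saddle point

The mixed partial ∂²h/∂s∂t is 0, so the Hessian at any point is diag(h_ss, h_tt) = diag(18(-2s + 3), 6(t - 2)).
At (2, 3): H = diag(-18, 6).
The eigenvalues have opposite signs, so H is indefinite: a saddle point.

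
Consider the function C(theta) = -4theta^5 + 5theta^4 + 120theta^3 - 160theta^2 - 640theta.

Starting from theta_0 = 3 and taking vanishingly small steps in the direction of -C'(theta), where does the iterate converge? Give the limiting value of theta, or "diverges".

C'(theta) = -20(theta - 4)(theta - 2)(theta + 1)(theta + 4), so C'(3) = 560.
Gradient descent moves in the -C' direction, i.e. theta is decreasing.
The nearest critical point in that direction is theta = 2, where C'' = 720 > 0 (a local minimum). The iterate converges there.

2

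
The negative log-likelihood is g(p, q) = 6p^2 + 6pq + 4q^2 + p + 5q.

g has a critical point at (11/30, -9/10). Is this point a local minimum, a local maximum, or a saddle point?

local minimum

The Hessian of g is constant: H = [[12, 6], [6, 8]].
det(H) = 12·8 − 6² = 60.
det(H) > 0 and tr(H) = 20 > 0, so H is positive definite and the point is a local minimum.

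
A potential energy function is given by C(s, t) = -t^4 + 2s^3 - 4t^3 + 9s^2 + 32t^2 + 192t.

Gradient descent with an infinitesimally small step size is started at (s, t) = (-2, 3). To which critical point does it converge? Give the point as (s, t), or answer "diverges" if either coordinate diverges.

(0, -3)

C is separable, so gradient descent decouples: s follows -∂C/∂s, t follows -∂C/∂t.
∂C/∂s = 6s(s + 3); at s=-2 this is -12, so s increases.
∂C/∂t = -4(t - 4)(t + 3)(t + 4); at t=3 this is 168, so t decreases.
s converges to its nearest critical value 0 (a local min of the s-part); t converges to -3. The iterate converges to (0, -3).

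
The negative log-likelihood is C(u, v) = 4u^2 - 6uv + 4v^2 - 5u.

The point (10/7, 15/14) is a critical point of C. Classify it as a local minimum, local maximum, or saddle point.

local minimum

The Hessian of C is constant: H = [[8, -6], [-6, 8]].
det(H) = 8·8 − (-6)² = 28.
det(H) > 0 and tr(H) = 16 > 0, so H is positive definite and the point is a local minimum.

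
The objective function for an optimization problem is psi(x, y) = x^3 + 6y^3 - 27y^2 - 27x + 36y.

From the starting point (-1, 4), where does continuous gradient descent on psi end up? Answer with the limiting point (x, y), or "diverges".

(3, 2)

psi is separable, so gradient descent decouples: x follows -∂psi/∂x, y follows -∂psi/∂y.
∂psi/∂x = 3(x - 3)(x + 3); at x=-1 this is -24, so x increases.
∂psi/∂y = 18(y - 2)(y - 1); at y=4 this is 108, so y decreases.
x converges to its nearest critical value 3 (a local min of the x-part); y converges to 2. The iterate converges to (3, 2).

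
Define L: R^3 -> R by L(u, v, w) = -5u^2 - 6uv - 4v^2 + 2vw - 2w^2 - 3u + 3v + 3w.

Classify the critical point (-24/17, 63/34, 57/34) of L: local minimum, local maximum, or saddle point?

local maximum

The Hessian is constant: H = [[-10, -6, 0], [-6, -8, 2], [0, 2, -4]].
Leading principal minors: Δ₁ = -10, Δ₂ = 44, Δ₃ = -136.
The minors alternate sign starting negative (−, +, −), so H is negative definite: a local maximum.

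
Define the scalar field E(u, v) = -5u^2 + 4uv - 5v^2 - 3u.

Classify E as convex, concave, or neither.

E is quadratic, so its Hessian is the constant matrix H = [[-10, 4], [4, -10]].
det(H) = 84, tr(H) = -20.
det(H) > 0 and tr(H) < 0, so H is negative definite everywhere: concave.

concave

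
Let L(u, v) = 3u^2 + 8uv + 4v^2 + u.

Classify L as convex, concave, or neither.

L is quadratic, so its Hessian is the constant matrix H = [[6, 8], [8, 8]].
det(H) = -16, tr(H) = 14.
det(H) < 0, so H is indefinite: neither convex nor concave.

neither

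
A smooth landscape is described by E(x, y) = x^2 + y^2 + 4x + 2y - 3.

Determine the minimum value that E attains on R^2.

E(x,y) separates as P(x) + Q(y) − 3, so its minimum is min P + min Q − 3.
P'(x) = 2x + 4 vanishes at x ∈ {-2}; Q'(y) = 2y + 2 vanishes at y ∈ {-1}.
Local minima of P (where P''>0): P(-2)=-4. Local minima of Q: Q(-1)=-1.
So the global minimum of E is P(-2) + Q(-1) − 3 = -4 − 1 − 3 = -8, attained at (-2, -1).

-8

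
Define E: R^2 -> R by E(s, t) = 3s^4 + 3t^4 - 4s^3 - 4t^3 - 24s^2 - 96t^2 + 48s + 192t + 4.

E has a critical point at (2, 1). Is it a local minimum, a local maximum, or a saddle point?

saddle point

The mixed partial ∂²E/∂s∂t is 0, so the Hessian at any point is diag(E_ss, E_tt) = diag(12(3s^2 - 2s - 4), 12(3t^2 - 2t - 16)).
At (2, 1): H = diag(48, -180).
The eigenvalues have opposite signs, so H is indefinite: a saddle point.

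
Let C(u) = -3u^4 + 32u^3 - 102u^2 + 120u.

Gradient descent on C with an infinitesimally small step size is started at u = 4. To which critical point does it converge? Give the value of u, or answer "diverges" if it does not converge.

2

C'(u) = -12(u - 5)(u - 2)(u - 1), so C'(4) = 72.
Gradient descent moves in the -C' direction, i.e. u is decreasing.
The nearest critical point in that direction is u = 2, where C'' = 36 > 0 (a local minimum). The iterate converges there.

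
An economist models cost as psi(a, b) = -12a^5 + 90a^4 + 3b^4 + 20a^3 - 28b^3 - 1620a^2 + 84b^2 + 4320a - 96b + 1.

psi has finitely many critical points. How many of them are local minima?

psi separates as a function of a plus a function of b, so ∇psi=0 decouples.
∂psi/∂a = -60(a - 4)(a - 3)(a - 2)(a + 3) = 0 at a ∈ {-3, 2, 3, 4}; ∂psi/∂b = 12(b - 4)(b - 2)(b - 1) = 0 at b ∈ {1, 2, 4}.
The Hessian is diagonal: diag(psi_aa, psi_bb). Second derivatives: psi_aa(-3)=12600, psi_aa(2)=-600, psi_aa(3)=360, psi_aa(4)=-840; psi_bb(1)=36, psi_bb(2)=-24, psi_bb(4)=72.
Local minima occur where both diagonal entries positive: (-3, 1), (-3, 4), (3, 1), (3, 4). Count: 4.

4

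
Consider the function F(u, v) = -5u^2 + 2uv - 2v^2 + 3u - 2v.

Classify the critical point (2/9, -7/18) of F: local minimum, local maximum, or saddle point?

local maximum

The Hessian of F is constant: H = [[-10, 2], [2, -4]].
det(H) = (-10)·(-4) − 2² = 36.
det(H) > 0 and tr(H) = -14 < 0, so H is negative definite and the point is a local maximum.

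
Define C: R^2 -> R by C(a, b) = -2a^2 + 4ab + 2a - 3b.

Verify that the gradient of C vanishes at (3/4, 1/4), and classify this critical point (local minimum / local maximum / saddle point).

∇C = (-4a + 4b + 2, 4a - 3); substituting (3/4, 1/4) gives ∇C = (0, 0), so (3/4, 1/4) is indeed a critical point.
The Hessian of C is constant: H = [[-4, 4], [4, 0]].
det(H) = (-4)·0 − 4² = -16.
Since det(H) < 0, H is indefinite and the critical point is a saddle point.

saddle point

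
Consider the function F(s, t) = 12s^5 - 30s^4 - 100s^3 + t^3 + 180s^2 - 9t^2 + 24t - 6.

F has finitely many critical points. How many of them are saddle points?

4

F separates as a function of s plus a function of t, so ∇F=0 decouples.
∂F/∂s = 60s(s - 3)(s - 1)(s + 2) = 0 at s ∈ {-2, 0, 1, 3}; ∂F/∂t = 3(t - 4)(t - 2) = 0 at t ∈ {2, 4}.
The Hessian is diagonal: diag(F_ss, F_tt). Second derivatives: F_ss(-2)=-1800, F_ss(0)=360, F_ss(1)=-360, F_ss(3)=1800; F_tt(2)=-6, F_tt(4)=6.
Saddle points occur where the two diagonal entries have opposite signs: (-2, 4), (0, 2), (1, 4), (3, 2). Count: 4.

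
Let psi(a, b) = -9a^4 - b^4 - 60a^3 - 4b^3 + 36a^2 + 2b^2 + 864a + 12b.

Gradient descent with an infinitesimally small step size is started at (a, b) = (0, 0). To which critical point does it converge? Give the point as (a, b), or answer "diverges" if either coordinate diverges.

(-3, -1)

psi is separable, so gradient descent decouples: a follows -∂psi/∂a, b follows -∂psi/∂b.
∂psi/∂a = -36(a - 2)(a + 3)(a + 4); at a=0 this is 864, so a decreases.
∂psi/∂b = -4(b - 1)(b + 1)(b + 3); at b=0 this is 12, so b decreases.
a converges to its nearest critical value -3 (a local min of the a-part); b converges to -1. The iterate converges to (-3, -1).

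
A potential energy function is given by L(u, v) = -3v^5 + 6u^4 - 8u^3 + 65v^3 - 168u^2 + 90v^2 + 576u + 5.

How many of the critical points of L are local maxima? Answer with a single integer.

2

L separates as a function of u plus a function of v, so ∇L=0 decouples.
∂L/∂u = 24(u - 3)(u - 2)(u + 4) = 0 at u ∈ {-4, 2, 3}; ∂L/∂v = -15v(v - 4)(v + 1)(v + 3) = 0 at v ∈ {-3, -1, 0, 4}.
The Hessian is diagonal: diag(L_uu, L_vv). Second derivatives: L_uu(-4)=1008, L_uu(2)=-144, L_uu(3)=168; L_vv(-3)=630, L_vv(-1)=-150, L_vv(0)=180, L_vv(4)=-2100.
Local maxima occur where both diagonal entries negative: (2, -1), (2, 4). Count: 2.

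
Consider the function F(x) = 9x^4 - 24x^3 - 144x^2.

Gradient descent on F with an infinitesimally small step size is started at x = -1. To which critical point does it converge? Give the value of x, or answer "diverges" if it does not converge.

-2

F'(x) = 36x(x - 4)(x + 2), so F'(-1) = 180.
Gradient descent moves in the -F' direction, i.e. x is decreasing.
The nearest critical point in that direction is x = -2, where F'' = 432 > 0 (a local minimum). The iterate converges there.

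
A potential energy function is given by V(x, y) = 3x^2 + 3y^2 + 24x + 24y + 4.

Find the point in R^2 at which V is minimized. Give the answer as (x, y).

(-4, -4)

V(x,y) separates as P(x) + Q(y) + 4, so its minimum is min P + min Q + 4.
P'(x) = 6x + 24 vanishes at x ∈ {-4}; Q'(y) = 6y + 24 vanishes at y ∈ {-4}.
Local minima of P (where P''>0): P(-4)=-48. Local minima of Q: Q(-4)=-48.
So the global minimum of V is P(-4) + Q(-4) + 4 = -48 − 48 + 4 = -92, attained at (-4, -4).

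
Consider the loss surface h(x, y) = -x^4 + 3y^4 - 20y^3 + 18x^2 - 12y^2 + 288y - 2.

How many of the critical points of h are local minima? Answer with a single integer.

2

h separates as a function of x plus a function of y, so ∇h=0 decouples.
∂h/∂x = -4x(x - 3)(x + 3) = 0 at x ∈ {-3, 0, 3}; ∂h/∂y = 12(y - 4)(y - 3)(y + 2) = 0 at y ∈ {-2, 3, 4}.
The Hessian is diagonal: diag(h_xx, h_yy). Second derivatives: h_xx(-3)=-72, h_xx(0)=36, h_xx(3)=-72; h_yy(-2)=360, h_yy(3)=-60, h_yy(4)=72.
Local minima occur where both diagonal entries positive: (0, -2), (0, 4). Count: 2.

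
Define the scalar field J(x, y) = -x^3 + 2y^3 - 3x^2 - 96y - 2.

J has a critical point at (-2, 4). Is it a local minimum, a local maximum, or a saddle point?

The mixed partial ∂²J/∂x∂y is 0, so the Hessian at any point is diag(J_xx, J_yy) = diag(-6(x + 1), 12y).
At (-2, 4): H = diag(6, 48).
Both eigenvalues are positive, so H is positive definite: a local minimum.

local minimum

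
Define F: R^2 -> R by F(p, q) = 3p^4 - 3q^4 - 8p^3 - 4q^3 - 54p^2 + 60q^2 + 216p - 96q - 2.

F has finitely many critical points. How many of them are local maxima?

F separates as a function of p plus a function of q, so ∇F=0 decouples.
∂F/∂p = 12(p - 3)(p - 2)(p + 3) = 0 at p ∈ {-3, 2, 3}; ∂F/∂q = -12(q - 2)(q - 1)(q + 4) = 0 at q ∈ {-4, 1, 2}.
The Hessian is diagonal: diag(F_pp, F_qq). Second derivatives: F_pp(-3)=360, F_pp(2)=-60, F_pp(3)=72; F_qq(-4)=-360, F_qq(1)=60, F_qq(2)=-72.
Local maxima occur where both diagonal entries negative: (2, -4), (2, 2). Count: 2.

2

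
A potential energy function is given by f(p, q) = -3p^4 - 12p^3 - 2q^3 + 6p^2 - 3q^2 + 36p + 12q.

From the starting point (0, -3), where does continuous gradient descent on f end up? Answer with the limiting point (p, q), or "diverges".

f is separable, so gradient descent decouples: p follows -∂f/∂p, q follows -∂f/∂q.
∂f/∂p = -12(p - 1)(p + 1)(p + 3); at p=0 this is 36, so p decreases.
∂f/∂q = -6(q - 1)(q + 2); at q=-3 this is -24, so q increases.
p converges to its nearest critical value -1 (a local min of the p-part); q converges to -2. The iterate converges to (-1, -2).

(-1, -2)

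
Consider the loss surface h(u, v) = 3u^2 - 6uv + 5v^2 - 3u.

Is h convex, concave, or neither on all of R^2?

convex

h is quadratic, so its Hessian is the constant matrix H = [[6, -6], [-6, 10]].
det(H) = 24, tr(H) = 16.
det(H) > 0 and tr(H) > 0, so H is positive definite everywhere: convex.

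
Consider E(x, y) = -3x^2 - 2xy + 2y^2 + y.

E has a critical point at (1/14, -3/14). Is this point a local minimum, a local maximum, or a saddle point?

saddle point

The Hessian of E is constant: H = [[-6, -2], [-2, 4]].
det(H) = (-6)·4 − (-2)² = -28.
Since det(H) < 0, H is indefinite and the critical point is a saddle point.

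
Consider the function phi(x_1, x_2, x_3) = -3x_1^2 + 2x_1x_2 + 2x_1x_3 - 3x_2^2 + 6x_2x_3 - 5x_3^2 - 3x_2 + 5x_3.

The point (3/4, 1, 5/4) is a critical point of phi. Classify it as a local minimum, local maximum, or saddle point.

The Hessian is constant: H = [[-6, 2, 2], [2, -6, 6], [2, 6, -10]].
Leading principal minors: Δ₁ = -6, Δ₂ = 32, Δ₃ = -32.
The minors alternate sign starting negative (−, +, −), so H is negative definite: a local maximum.

local maximum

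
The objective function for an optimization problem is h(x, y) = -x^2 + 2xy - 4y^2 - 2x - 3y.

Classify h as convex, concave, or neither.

concave

h is quadratic, so its Hessian is the constant matrix H = [[-2, 2], [2, -8]].
det(H) = 12, tr(H) = -10.
det(H) > 0 and tr(H) < 0, so H is negative definite everywhere: concave.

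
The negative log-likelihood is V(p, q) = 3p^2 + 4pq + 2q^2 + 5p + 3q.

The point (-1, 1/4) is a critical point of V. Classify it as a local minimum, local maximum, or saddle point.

local minimum

The Hessian of V is constant: H = [[6, 4], [4, 4]].
det(H) = 6·4 − 4² = 8.
det(H) > 0 and tr(H) = 10 > 0, so H is positive definite and the point is a local minimum.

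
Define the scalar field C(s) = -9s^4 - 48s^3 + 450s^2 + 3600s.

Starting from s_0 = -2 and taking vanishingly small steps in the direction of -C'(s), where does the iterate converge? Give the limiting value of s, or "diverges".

-4

C'(s) = -36(s - 5)(s + 4)(s + 5), so C'(-2) = 1512.
Gradient descent moves in the -C' direction, i.e. s is decreasing.
The nearest critical point in that direction is s = -4, where C'' = 324 > 0 (a local minimum). The iterate converges there.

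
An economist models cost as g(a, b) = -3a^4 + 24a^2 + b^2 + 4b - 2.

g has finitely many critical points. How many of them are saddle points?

2

g separates as a function of a plus a function of b, so ∇g=0 decouples.
∂g/∂a = -12a(a - 2)(a + 2) = 0 at a ∈ {-2, 0, 2}; ∂g/∂b = 2(b + 2) = 0 at b ∈ {-2}.
The Hessian is diagonal: diag(g_aa, g_bb). Second derivatives: g_aa(-2)=-96, g_aa(0)=48, g_aa(2)=-96; g_bb(-2)=2.
Saddle points occur where the two diagonal entries have opposite signs: (-2, -2), (2, -2). Count: 2.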